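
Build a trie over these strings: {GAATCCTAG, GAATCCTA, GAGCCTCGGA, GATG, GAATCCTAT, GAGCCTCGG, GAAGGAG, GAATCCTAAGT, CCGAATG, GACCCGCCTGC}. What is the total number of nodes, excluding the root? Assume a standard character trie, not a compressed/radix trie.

For each word, the new-node count is its length minus the longest prefix already in the trie:
  "GAATCCTAG" → 9 new (G, A, A, T, C, C, T, A, G)
  "GAATCCTA" → prefix "GAATCCTA" already present; 0 new (none)
  "GAGCCTCGGA" → prefix "GA" already present; 8 new (G, C, C, T, C, G, G, A)
  "GATG" → prefix "GA" already present; 2 new (T, G)
  "GAATCCTAT" → prefix "GAATCCTA" already present; 1 new (T)
  "GAGCCTCGG" → prefix "GAGCCTCGG" already present; 0 new (none)
  "GAAGGAG" → prefix "GAA" already present; 4 new (G, G, A, G)
  "GAATCCTAAGT" → prefix "GAATCCTA" already present; 3 new (A, G, T)
  "CCGAATG" → 7 new (C, C, G, A, A, T, G)
  "GACCCGCCTGC" → prefix "GA" already present; 9 new (C, C, C, G, C, C, T, G, C)
Total nodes = 9 + 0 + 8 + 2 + 1 + 0 + 4 + 3 + 7 + 9 = 43

43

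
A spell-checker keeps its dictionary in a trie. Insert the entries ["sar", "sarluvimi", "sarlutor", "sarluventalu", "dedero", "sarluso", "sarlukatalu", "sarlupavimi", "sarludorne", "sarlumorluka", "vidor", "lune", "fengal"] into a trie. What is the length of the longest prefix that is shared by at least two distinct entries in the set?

Look for the deepest trie node that still has at least two words in its subtree.
"sarluventalu" and "sarluvimi" agree on "sarluv" (6 characters) before diverging; nothing deeper is shared.
Longest shared-prefix length: 6

6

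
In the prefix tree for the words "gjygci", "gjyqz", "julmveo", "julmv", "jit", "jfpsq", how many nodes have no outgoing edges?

5

Leaves are exactly the stored words that no other stored word extends.
Those words: "gjygci", "gjyqz", "jfpsq", "jit", "julmveo"
Leaf count: 5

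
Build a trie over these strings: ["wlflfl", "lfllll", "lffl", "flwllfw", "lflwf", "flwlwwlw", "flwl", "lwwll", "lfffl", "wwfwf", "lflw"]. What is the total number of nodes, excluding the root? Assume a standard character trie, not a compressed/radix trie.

37

Trie structure (* marks end of a word):
(root)
├─ f
│  └─ l
│     └─ w
│        └─ l *
│           ├─ l
│           │  └─ f
│           │     └─ w *
│           └─ w
│              └─ w
│                 └─ l
│                    └─ w *
├─ l
│  ├─ f
│  │  ├─ f
│  │  │  ├─ f
│  │  │  │  └─ l *
│  │  │  └─ l *
│  │  └─ l
│  │     ├─ l
│  │     │  └─ l
│  │     │     └─ l *
│  │     └─ w *
│  │        └─ f *
│  └─ w
│     └─ w
│        └─ l
│           └─ l *
└─ w
   ├─ l
   │  └─ f
   │     └─ l
   │        └─ f
   │           └─ l *
   └─ w
      └─ f
         └─ w
            └─ f *
Counting every labelled node above: 37.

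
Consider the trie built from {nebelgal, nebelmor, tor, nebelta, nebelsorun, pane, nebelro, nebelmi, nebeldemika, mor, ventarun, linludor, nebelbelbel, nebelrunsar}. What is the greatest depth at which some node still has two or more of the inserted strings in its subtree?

6

Look for the deepest trie node that still has at least two words in its subtree.
"nebelmi" and "nebelmor" agree on "nebelm" (6 characters) before diverging; nothing deeper is shared.
Longest shared-prefix length: 6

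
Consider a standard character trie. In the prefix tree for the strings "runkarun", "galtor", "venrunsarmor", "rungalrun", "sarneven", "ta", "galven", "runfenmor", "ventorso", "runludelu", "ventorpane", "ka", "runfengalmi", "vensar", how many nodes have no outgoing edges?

14

A leaf is a node with no children — equivalently, the end of a word that is not a proper prefix of any other stored word.
Those words: "galtor", "galven", "ka", "runfengalmi", "runfenmor", "rungalrun", "runkarun", "runludelu", "sarneven", "ta", "venrunsarmor", "vensar", "ventorpane", "ventorso"
Leaf count: 14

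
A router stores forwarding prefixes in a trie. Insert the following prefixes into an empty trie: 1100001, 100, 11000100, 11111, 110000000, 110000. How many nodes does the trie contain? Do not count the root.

18

Trie structure (* marks end of a word):
(root)
└─ 1
   ├─ 0
   │  └─ 0 *
   └─ 1
      ├─ 0
      │  └─ 0
      │     └─ 0
      │        ├─ 0 *
      │        │  ├─ 0
      │        │  │  └─ 0
      │        │  │     └─ 0 *
      │        │  └─ 1 *
      │        └─ 1
      │           └─ 0
      │              └─ 0 *
      └─ 1
         └─ 1
            └─ 1 *
Counting every labelled node above: 18.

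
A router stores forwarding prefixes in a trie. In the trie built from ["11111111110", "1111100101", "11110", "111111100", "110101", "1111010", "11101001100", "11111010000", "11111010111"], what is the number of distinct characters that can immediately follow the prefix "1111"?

2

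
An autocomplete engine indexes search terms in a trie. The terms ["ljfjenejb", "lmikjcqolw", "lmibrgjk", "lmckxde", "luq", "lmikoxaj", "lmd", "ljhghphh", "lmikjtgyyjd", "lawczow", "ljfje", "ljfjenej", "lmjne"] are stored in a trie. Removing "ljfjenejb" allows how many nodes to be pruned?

Walk "ljfjenejb" from the leaf back toward the root, removing each node that no remaining word uses.
The suffix "b" (1 node) is used only by "ljfjenejb"; "ljfjenej" is itself a stored word, so pruning stops there.
Nodes removed: 1

1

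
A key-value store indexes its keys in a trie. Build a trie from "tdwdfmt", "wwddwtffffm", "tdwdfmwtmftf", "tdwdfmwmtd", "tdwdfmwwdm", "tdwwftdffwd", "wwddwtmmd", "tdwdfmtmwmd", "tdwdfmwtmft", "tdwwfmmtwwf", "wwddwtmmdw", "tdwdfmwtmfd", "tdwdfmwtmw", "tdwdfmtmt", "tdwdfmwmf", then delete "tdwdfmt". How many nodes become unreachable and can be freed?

0

Walk "tdwdfmt" from the leaf back toward the root, removing each node that no remaining word uses.
Every node on "tdwdfmt" is still needed (e.g. by "tdwdfmtmwmd"), so nothing is freed.
Nodes removed: 0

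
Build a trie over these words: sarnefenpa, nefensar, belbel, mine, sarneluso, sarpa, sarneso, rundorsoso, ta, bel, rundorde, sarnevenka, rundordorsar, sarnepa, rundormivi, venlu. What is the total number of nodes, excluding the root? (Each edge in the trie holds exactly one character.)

Insert word by word; a character creates a node only if that edge doesn't already exist:
  "sarnefenpa" → 10 new (s, a, r, n, e, f, e, n, p, a)
  "nefensar" → 8 new (n, e, f, e, n, s, a, r)
  "belbel" → 6 new (b, e, l, b, e, l)
  "mine" → 4 new (m, i, n, e)
  "sarneluso" → prefix "sarne" already present; 4 new (l, u, s, o)
  "sarpa" → prefix "sar" already present; 2 new (p, a)
  "sarneso" → prefix "sarne" already present; 2 new (s, o)
  "rundorsoso" → 10 new (r, u, n, d, o, r, s, o, s, o)
  "ta" → 2 new (t, a)
  "bel" → prefix "bel" already present; 0 new (none)
  "rundorde" → prefix "rundor" already present; 2 new (d, e)
  "sarnevenka" → prefix "sarne" already present; 5 new (v, e, n, k, a)
  "rundordorsar" → prefix "rundord" already present; 5 new (o, r, s, a, r)
  "sarnepa" → prefix "sarne" already present; 2 new (p, a)
  "rundormivi" → prefix "rundor" already present; 4 new (m, i, v, i)
  "venlu" → 5 new (v, e, n, l, u)
Total nodes = 10 + 8 + 6 + 4 + 4 + 2 + 2 + 10 + 2 + 0 + 2 + 5 + 5 + 2 + 4 + 5 = 71

71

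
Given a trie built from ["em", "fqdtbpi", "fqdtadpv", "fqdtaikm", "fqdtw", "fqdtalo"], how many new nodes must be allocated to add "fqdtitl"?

The longest prefix of "fqdtitl" already in the trie is "fqdt" (length 4).
New nodes needed: |"fqdtitl"| − 4 = 7 − 4 = 3.

3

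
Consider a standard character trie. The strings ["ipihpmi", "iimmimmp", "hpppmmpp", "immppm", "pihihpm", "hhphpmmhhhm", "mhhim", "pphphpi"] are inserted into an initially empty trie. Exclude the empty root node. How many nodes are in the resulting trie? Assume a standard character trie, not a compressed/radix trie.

55

Trace insertions, counting only characters that open a new branch:
  "ipihpmi" → 7 new (i, p, i, h, p, m, i)
  "iimmimmp" → prefix "i" already present; 7 new (i, m, m, i, m, m, p)
  "hpppmmpp" → 8 new (h, p, p, p, m, m, p, p)
  "immppm" → prefix "i" already present; 5 new (m, m, p, p, m)
  "pihihpm" → 7 new (p, i, h, i, h, p, m)
  "hhphpmmhhhm" → prefix "h" already present; 10 new (h, p, h, p, m, m, h, h, h, m)
  "mhhim" → 5 new (m, h, h, i, m)
  "pphphpi" → prefix "p" already present; 6 new (p, h, p, h, p, i)
Total nodes = 7 + 7 + 8 + 5 + 7 + 10 + 5 + 6 = 55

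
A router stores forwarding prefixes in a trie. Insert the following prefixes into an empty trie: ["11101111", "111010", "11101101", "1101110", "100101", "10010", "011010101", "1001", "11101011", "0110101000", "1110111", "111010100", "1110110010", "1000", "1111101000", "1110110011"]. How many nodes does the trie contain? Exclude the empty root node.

48

Insert word by word; a character creates a node only if that edge doesn't already exist:
  "11101111" → 8 new (1, 1, 1, 0, 1, 1, 1, 1)
  "111010" → prefix "11101" already present; 1 new (0)
  "11101101" → prefix "111011" already present; 2 new (0, 1)
  "1101110" → prefix "11" already present; 5 new (0, 1, 1, 1, 0)
  "100101" → prefix "1" already present; 5 new (0, 0, 1, 0, 1)
  "10010" → prefix "10010" already present; 0 new (none)
  "011010101" → 9 new (0, 1, 1, 0, 1, 0, 1, 0, 1)
  "1001" → prefix "1001" already present; 0 new (none)
  "11101011" → prefix "111010" already present; 2 new (1, 1)
  "0110101000" → prefix "01101010" already present; 2 new (0, 0)
  "1110111" → prefix "1110111" already present; 0 new (none)
  "111010100" → prefix "1110101" already present; 2 new (0, 0)
  "1110110010" → prefix "1110110" already present; 3 new (0, 1, 0)
  "1000" → prefix "100" already present; 1 new (0)
  "1111101000" → prefix "111" already present; 7 new (1, 1, 0, 1, 0, 0, 0)
  "1110110011" → prefix "111011001" already present; 1 new (1)
Total nodes = 8 + 1 + 2 + 5 + 5 + 0 + 9 + 0 + 2 + 2 + 0 + 2 + 3 + 1 + 7 + 1 = 48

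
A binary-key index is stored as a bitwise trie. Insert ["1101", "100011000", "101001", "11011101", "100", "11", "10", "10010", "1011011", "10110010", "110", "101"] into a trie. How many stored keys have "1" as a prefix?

12

Walk to "1"; the words in its subtree are exactly those with that prefix.
Words under "1": 10, 100, 100011000, 10010, 101, 101001, 10110010, 1011011, 11, 110, 1101, 11011101
Count: 12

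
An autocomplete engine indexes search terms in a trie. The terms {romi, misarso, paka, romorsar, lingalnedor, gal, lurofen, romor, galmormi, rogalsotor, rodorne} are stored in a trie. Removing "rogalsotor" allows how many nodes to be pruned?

After clearing the end-marker at "rogalsotor", prune upward until reaching a node still needed by another word.
The suffix "galsotor" (8 nodes) is used only by "rogalsotor"; the node for "ro" still has the child "m", so pruning stops there.
Nodes removed: 8

8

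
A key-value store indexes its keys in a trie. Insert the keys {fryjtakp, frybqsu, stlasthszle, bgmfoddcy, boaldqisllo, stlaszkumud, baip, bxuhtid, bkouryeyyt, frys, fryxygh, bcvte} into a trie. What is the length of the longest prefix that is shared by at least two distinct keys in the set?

5

Look for the deepest trie node that still has at least two words in its subtree.
e.g. "stlasthszle" and "stlaszkumud" share the prefix "stlas" of length 5; no pair shares a longer one.
Longest shared-prefix length: 5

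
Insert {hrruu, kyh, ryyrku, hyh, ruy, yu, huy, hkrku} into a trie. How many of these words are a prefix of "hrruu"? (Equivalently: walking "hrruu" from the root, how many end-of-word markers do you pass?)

1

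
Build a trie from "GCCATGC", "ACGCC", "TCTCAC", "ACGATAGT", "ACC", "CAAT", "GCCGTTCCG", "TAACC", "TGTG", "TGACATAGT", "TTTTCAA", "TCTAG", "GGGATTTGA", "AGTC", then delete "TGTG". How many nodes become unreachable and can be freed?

Walk "TGTG" from the leaf back toward the root, removing each node that no remaining word uses.
The suffix "TG" (2 nodes) is used only by "TGTG"; the node for "TG" still has the child "A", so pruning stops there.
Nodes removed: 2

2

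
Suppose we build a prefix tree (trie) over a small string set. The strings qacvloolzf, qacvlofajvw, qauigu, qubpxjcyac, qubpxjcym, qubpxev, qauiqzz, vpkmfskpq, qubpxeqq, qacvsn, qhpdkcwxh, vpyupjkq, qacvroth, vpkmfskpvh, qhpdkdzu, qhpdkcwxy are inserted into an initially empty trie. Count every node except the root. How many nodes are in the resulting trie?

71

Trace insertions, counting only characters that open a new branch:
  "qacvloolzf" → 10 new (q, a, c, v, l, o, o, l, z, f)
  "qacvlofajvw" → prefix "qacvlo" already present; 5 new (f, a, j, v, w)
  "qauigu" → prefix "qa" already present; 4 new (u, i, g, u)
  "qubpxjcyac" → prefix "q" already present; 9 new (u, b, p, x, j, c, y, a, c)
  "qubpxjcym" → prefix "qubpxjcy" already present; 1 new (m)
  "qubpxev" → prefix "qubpx" already present; 2 new (e, v)
  "qauiqzz" → prefix "qaui" already present; 3 new (q, z, z)
  "vpkmfskpq" → 9 new (v, p, k, m, f, s, k, p, q)
  "qubpxeqq" → prefix "qubpxe" already present; 2 new (q, q)
  "qacvsn" → prefix "qacv" already present; 2 new (s, n)
  "qhpdkcwxh" → prefix "q" already present; 8 new (h, p, d, k, c, w, x, h)
  "vpyupjkq" → prefix "vp" already present; 6 new (y, u, p, j, k, q)
  "qacvroth" → prefix "qacv" already present; 4 new (r, o, t, h)
  "vpkmfskpvh" → prefix "vpkmfskp" already present; 2 new (v, h)
  "qhpdkdzu" → prefix "qhpdk" already present; 3 new (d, z, u)
  "qhpdkcwxy" → prefix "qhpdkcwx" already present; 1 new (y)
Total nodes = 10 + 5 + 4 + 9 + 1 + 2 + 3 + 9 + 2 + 2 + 8 + 6 + 4 + 2 + 3 + 1 = 71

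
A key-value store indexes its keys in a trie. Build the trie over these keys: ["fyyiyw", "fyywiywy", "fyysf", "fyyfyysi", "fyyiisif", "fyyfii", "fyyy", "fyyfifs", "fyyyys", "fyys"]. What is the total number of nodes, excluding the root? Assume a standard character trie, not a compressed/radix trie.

Trie structure (* marks end of a word):
(root)
└─ f
   └─ y
      └─ y
         ├─ f
         │  ├─ i
         │  │  ├─ f
         │  │  │  └─ s *
         │  │  └─ i *
         │  └─ y
         │     └─ y
         │        └─ s
         │           └─ i *
         ├─ i
         │  ├─ i
         │  │  └─ s
         │  │     └─ i
         │  │        └─ f *
         │  └─ y
         │     └─ w *
         ├─ s *
         │  └─ f *
         ├─ w
         │  └─ i
         │     └─ y
         │        └─ w
         │           └─ y *
         └─ y *
            └─ y
               └─ s *
Counting every labelled node above: 29.

29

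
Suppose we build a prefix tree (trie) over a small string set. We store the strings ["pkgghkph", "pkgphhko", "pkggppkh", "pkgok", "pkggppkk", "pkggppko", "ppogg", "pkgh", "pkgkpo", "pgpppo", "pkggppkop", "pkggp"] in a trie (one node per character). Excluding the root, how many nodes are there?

Trace insertions, counting only characters that open a new branch:
  "pkgghkph" → 8 new (p, k, g, g, h, k, p, h)
  "pkgphhko" → prefix "pkg" already present; 5 new (p, h, h, k, o)
  "pkggppkh" → prefix "pkgg" already present; 4 new (p, p, k, h)
  "pkgok" → prefix "pkg" already present; 2 new (o, k)
  "pkggppkk" → prefix "pkggppk" already present; 1 new (k)
  "pkggppko" → prefix "pkggppk" already present; 1 new (o)
  "ppogg" → prefix "p" already present; 4 new (p, o, g, g)
  "pkgh" → prefix "pkg" already present; 1 new (h)
  "pkgkpo" → prefix "pkg" already present; 3 new (k, p, o)
  "pgpppo" → prefix "p" already present; 5 new (g, p, p, p, o)
  "pkggppkop" → prefix "pkggppko" already present; 1 new (p)
  "pkggp" → prefix "pkggp" already present; 0 new (none)
Total nodes = 8 + 5 + 4 + 2 + 1 + 1 + 4 + 1 + 3 + 5 + 1 + 0 = 35

35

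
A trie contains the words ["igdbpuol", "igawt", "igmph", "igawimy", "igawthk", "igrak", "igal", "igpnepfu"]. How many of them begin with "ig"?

8

Traverse to the node for "ig", then collect every word in that subtree.
Matches: "igal", "igawimy", "igawt", "igawthk", "igdbpuol", "igmph", "igpnepfu", "igrak"
Count: 8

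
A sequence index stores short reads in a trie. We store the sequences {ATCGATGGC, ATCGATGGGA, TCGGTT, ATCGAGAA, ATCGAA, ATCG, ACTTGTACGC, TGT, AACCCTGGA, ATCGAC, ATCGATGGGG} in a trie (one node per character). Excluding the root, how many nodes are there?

42

Count nodes per top-level branch (shared prefixes stored once):
  'A'-branch (AACCCTGGA, ACTTGTACGC, ATCG, ATCGAA, ATCGAC, ATCGAGAA, ATCGATGGC, ATCGATGGGA, ATCGATGGGG): 34 nodes
  'T'-branch (TCGGTT, TGT): 8 nodes
Sum: 42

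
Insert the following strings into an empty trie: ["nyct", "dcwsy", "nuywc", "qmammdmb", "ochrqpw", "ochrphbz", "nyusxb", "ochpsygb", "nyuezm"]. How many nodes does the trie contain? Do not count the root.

For each word, the new-node count is its length minus the longest prefix already in the trie:
  "nyct" → 4 new (n, y, c, t)
  "dcwsy" → 5 new (d, c, w, s, y)
  "nuywc" → prefix "n" already present; 4 new (u, y, w, c)
  "qmammdmb" → 8 new (q, m, a, m, m, d, m, b)
  "ochrqpw" → 7 new (o, c, h, r, q, p, w)
  "ochrphbz" → prefix "ochr" already present; 4 new (p, h, b, z)
  "nyusxb" → prefix "ny" already present; 4 new (u, s, x, b)
  "ochpsygb" → prefix "och" already present; 5 new (p, s, y, g, b)
  "nyuezm" → prefix "nyu" already present; 3 new (e, z, m)
Total nodes = 4 + 5 + 4 + 8 + 7 + 4 + 4 + 5 + 3 = 44

44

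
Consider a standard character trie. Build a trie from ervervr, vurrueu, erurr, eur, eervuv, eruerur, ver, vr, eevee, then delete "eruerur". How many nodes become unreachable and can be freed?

4

A node on "eruerur"'s path can go only if nothing else ends at it or branches off below it.
The suffix "erur" (4 nodes) is used only by "eruerur"; the node for "eru" still has the child "r", so pruning stops there.
Nodes removed: 4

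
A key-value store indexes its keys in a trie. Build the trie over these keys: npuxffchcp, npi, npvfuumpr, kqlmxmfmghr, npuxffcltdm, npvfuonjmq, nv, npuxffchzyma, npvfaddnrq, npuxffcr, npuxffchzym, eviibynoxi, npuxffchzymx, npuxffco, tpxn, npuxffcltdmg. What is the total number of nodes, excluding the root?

67

Count nodes per top-level branch (shared prefixes stored once):
  'e'-branch (eviibynoxi): 10 nodes
  'k'-branch (kqlmxmfmghr): 11 nodes
  'n'-branch (npi, npuxffchcp, npuxffchzym, npuxffchzyma, npuxffchzymx, npuxffcltdm, npuxffcltdmg, npuxffco, npuxffcr, npvfaddnrq, npvfuonjmq, npvfuumpr, nv): 42 nodes
  't'-branch (tpxn): 4 nodes
Sum: 67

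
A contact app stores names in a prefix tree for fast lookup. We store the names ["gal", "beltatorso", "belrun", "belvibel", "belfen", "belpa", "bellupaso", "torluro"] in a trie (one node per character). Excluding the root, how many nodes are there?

For each word, the new-node count is its length minus the longest prefix already in the trie:
  "gal" → 3 new (g, a, l)
  "beltatorso" → 10 new (b, e, l, t, a, t, o, r, s, o)
  "belrun" → prefix "bel" already present; 3 new (r, u, n)
  "belvibel" → prefix "bel" already present; 5 new (v, i, b, e, l)
  "belfen" → prefix "bel" already present; 3 new (f, e, n)
  "belpa" → prefix "bel" already present; 2 new (p, a)
  "bellupaso" → prefix "bel" already present; 6 new (l, u, p, a, s, o)
  "torluro" → 7 new (t, o, r, l, u, r, o)
Total nodes = 3 + 10 + 3 + 5 + 3 + 2 + 6 + 7 = 39

39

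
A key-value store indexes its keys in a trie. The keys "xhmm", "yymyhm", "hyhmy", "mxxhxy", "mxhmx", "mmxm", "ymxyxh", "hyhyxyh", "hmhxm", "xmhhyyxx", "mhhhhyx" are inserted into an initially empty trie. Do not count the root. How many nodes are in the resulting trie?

For each word, the new-node count is its length minus the longest prefix already in the trie:
  "xhmm" → 4 new (x, h, m, m)
  "yymyhm" → 6 new (y, y, m, y, h, m)
  "hyhmy" → 5 new (h, y, h, m, y)
  "mxxhxy" → 6 new (m, x, x, h, x, y)
  "mxhmx" → prefix "mx" already present; 3 new (h, m, x)
  "mmxm" → prefix "m" already present; 3 new (m, x, m)
  "ymxyxh" → prefix "y" already present; 5 new (m, x, y, x, h)
  "hyhyxyh" → prefix "hyh" already present; 4 new (y, x, y, h)
  "hmhxm" → prefix "h" already present; 4 new (m, h, x, m)
  "xmhhyyxx" → prefix "x" already present; 7 new (m, h, h, y, y, x, x)
  "mhhhhyx" → prefix "m" already present; 6 new (h, h, h, h, y, x)
Total nodes = 4 + 6 + 5 + 6 + 3 + 3 + 5 + 4 + 4 + 7 + 6 = 53

53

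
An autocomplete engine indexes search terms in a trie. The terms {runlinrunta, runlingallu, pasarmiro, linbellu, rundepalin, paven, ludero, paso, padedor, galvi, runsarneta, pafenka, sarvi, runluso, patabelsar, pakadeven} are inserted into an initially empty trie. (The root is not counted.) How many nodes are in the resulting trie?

Insert word by word; a character creates a node only if that edge doesn't already exist:
  "runlinrunta" → 11 new (r, u, n, l, i, n, r, u, n, t, a)
  "runlingallu" → prefix "runlin" already present; 5 new (g, a, l, l, u)
  "pasarmiro" → 9 new (p, a, s, a, r, m, i, r, o)
  "linbellu" → 8 new (l, i, n, b, e, l, l, u)
  "rundepalin" → prefix "run" already present; 7 new (d, e, p, a, l, i, n)
  "paven" → prefix "pa" already present; 3 new (v, e, n)
  "ludero" → prefix "l" already present; 5 new (u, d, e, r, o)
  "paso" → prefix "pas" already present; 1 new (o)
  "padedor" → prefix "pa" already present; 5 new (d, e, d, o, r)
  "galvi" → 5 new (g, a, l, v, i)
  "runsarneta" → prefix "run" already present; 7 new (s, a, r, n, e, t, a)
  "pafenka" → prefix "pa" already present; 5 new (f, e, n, k, a)
  "sarvi" → 5 new (s, a, r, v, i)
  "runluso" → prefix "runl" already present; 3 new (u, s, o)
  "patabelsar" → prefix "pa" already present; 8 new (t, a, b, e, l, s, a, r)
  "pakadeven" → prefix "pa" already present; 7 new (k, a, d, e, v, e, n)
Total nodes = 11 + 5 + 9 + 8 + 7 + 3 + 5 + 1 + 5 + 5 + 7 + 5 + 5 + 3 + 8 + 7 = 94

94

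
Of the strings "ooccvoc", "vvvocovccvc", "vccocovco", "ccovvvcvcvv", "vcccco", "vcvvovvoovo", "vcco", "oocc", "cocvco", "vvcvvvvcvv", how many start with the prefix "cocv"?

1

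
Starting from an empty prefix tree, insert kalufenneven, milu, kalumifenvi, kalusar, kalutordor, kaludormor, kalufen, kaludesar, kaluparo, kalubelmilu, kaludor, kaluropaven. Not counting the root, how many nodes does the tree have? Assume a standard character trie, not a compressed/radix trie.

60

Count nodes per top-level branch (shared prefixes stored once):
  'k'-branch (kalubelmilu, kaludesar, kaludor, kaludormor, kalufen, kalufenneven, kalumifenvi, kaluparo, kaluropaven, kalusar, kalutordor): 56 nodes
  'm'-branch (milu): 4 nodes
Sum: 60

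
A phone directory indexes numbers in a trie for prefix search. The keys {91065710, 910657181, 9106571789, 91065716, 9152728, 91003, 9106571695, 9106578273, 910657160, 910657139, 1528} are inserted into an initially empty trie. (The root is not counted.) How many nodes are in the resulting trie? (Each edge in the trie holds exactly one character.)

Insert word by word; a character creates a node only if that edge doesn't already exist:
  "91065710" → 8 new (9, 1, 0, 6, 5, 7, 1, 0)
  "910657181" → prefix "9106571" already present; 2 new (8, 1)
  "9106571789" → prefix "9106571" already present; 3 new (7, 8, 9)
  "91065716" → prefix "9106571" already present; 1 new (6)
  "9152728" → prefix "91" already present; 5 new (5, 2, 7, 2, 8)
  "91003" → prefix "910" already present; 2 new (0, 3)
  "9106571695" → prefix "91065716" already present; 2 new (9, 5)
  "9106578273" → prefix "910657" already present; 4 new (8, 2, 7, 3)
  "910657160" → prefix "91065716" already present; 1 new (0)
  "910657139" → prefix "9106571" already present; 2 new (3, 9)
  "1528" → 4 new (1, 5, 2, 8)
Total nodes = 8 + 2 + 3 + 1 + 5 + 2 + 2 + 4 + 1 + 2 + 4 = 34

34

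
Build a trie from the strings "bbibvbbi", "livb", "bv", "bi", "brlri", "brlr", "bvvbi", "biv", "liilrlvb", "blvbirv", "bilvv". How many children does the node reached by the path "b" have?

Walk "b" from the root, arriving at one node.
Characters that immediately follow "b" among the stored strings: {b, i, l, r, v}.
That node has 5 child edges.

5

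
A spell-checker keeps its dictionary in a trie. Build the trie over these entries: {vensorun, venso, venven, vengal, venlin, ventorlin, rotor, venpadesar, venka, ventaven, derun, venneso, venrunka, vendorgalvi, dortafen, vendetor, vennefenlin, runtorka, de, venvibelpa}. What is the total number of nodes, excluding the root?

93

For each word, the new-node count is its length minus the longest prefix already in the trie:
  "vensorun" → 8 new (v, e, n, s, o, r, u, n)
  "venso" → prefix "venso" already present; 0 new (none)
  "venven" → prefix "ven" already present; 3 new (v, e, n)
  "vengal" → prefix "ven" already present; 3 new (g, a, l)
  "venlin" → prefix "ven" already present; 3 new (l, i, n)
  "ventorlin" → prefix "ven" already present; 6 new (t, o, r, l, i, n)
  "rotor" → 5 new (r, o, t, o, r)
  "venpadesar" → prefix "ven" already present; 7 new (p, a, d, e, s, a, r)
  "venka" → prefix "ven" already present; 2 new (k, a)
  "ventaven" → prefix "vent" already present; 4 new (a, v, e, n)
  "derun" → 5 new (d, e, r, u, n)
  "venneso" → prefix "ven" already present; 4 new (n, e, s, o)
  "venrunka" → prefix "ven" already present; 5 new (r, u, n, k, a)
  "vendorgalvi" → prefix "ven" already present; 8 new (d, o, r, g, a, l, v, i)
  "dortafen" → prefix "d" already present; 7 new (o, r, t, a, f, e, n)
  "vendetor" → prefix "vend" already present; 4 new (e, t, o, r)
  "vennefenlin" → prefix "venne" already present; 6 new (f, e, n, l, i, n)
  "runtorka" → prefix "r" already present; 7 new (u, n, t, o, r, k, a)
  "de" → prefix "de" already present; 0 new (none)
  "venvibelpa" → prefix "venv" already present; 6 new (i, b, e, l, p, a)
Total nodes = 8 + 0 + 3 + 3 + 3 + 6 + 5 + 7 + 2 + 4 + 5 + 4 + 5 + 8 + 7 + 4 + 6 + 7 + 0 + 6 = 93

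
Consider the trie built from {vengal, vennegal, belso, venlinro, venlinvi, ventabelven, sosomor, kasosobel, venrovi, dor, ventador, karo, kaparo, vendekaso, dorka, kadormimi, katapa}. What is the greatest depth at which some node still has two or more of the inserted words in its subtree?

Equivalently: take the maximum, over all pairs, of their longest common prefix length.
e.g. "venlinro" and "venlinvi" share the prefix "venlin" of length 6; no pair shares a longer one.
Longest shared-prefix length: 6

6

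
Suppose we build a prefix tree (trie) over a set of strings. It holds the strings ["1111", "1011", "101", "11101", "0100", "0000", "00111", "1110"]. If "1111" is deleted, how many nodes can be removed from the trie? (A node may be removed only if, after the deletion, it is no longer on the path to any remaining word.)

1

Walk "1111" from the leaf back toward the root, removing each node that no remaining word uses.
The suffix "1" (1 node) is used only by "1111"; the node for "111" still has the child "0", so pruning stops there.
Nodes removed: 1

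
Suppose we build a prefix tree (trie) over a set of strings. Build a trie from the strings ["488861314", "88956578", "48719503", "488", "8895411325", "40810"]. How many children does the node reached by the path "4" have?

2

Follow the path "4" to its node, then look at its outgoing edges.
Distinct next characters after "4": 0, 8.
That node has 2 child edges.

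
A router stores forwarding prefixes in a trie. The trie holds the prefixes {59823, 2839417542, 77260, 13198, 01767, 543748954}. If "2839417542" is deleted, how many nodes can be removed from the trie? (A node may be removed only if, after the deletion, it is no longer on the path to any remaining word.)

After clearing the end-marker at "2839417542", prune upward until reaching a node still needed by another word.
No other word shares any prefix with "2839417542", so all 10 of its nodes go.
Nodes removed: 10

10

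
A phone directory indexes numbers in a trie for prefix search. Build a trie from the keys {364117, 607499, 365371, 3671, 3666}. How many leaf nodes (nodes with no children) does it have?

Leaves are exactly the stored words that no other stored word extends.
Those words: "364117", "365371", "3666", "3671", "607499"
Leaf count: 5

5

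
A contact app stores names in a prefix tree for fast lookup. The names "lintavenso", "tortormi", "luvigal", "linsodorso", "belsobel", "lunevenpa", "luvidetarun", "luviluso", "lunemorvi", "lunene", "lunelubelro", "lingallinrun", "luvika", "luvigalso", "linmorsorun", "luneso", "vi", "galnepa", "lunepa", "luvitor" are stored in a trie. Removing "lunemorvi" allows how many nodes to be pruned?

5

A node on "lunemorvi"'s path can go only if nothing else ends at it or branches off below it.
The suffix "morvi" (5 nodes) is used only by "lunemorvi"; the node for "lune" still has the child "v", so pruning stops there.
Nodes removed: 5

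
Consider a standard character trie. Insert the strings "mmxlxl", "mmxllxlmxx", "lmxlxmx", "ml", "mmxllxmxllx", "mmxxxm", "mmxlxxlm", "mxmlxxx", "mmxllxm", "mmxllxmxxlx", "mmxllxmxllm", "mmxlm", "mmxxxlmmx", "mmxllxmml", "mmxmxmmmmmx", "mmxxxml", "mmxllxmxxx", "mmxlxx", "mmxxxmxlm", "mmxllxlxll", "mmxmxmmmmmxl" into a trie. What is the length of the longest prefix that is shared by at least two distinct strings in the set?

Equivalently: take the maximum, over all pairs, of their longest common prefix length.
"mmxmxmmmmmx" and "mmxmxmmmmmxl" agree on "mmxmxmmmmmx" (11 characters) before diverging; nothing deeper is shared.
Longest shared-prefix length: 11

11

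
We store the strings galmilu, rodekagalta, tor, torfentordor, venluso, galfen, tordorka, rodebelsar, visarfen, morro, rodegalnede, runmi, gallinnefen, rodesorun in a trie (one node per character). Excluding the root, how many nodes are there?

Trace insertions, counting only characters that open a new branch:
  "galmilu" → 7 new (g, a, l, m, i, l, u)
  "rodekagalta" → 11 new (r, o, d, e, k, a, g, a, l, t, a)
  "tor" → 3 new (t, o, r)
  "torfentordor" → prefix "tor" already present; 9 new (f, e, n, t, o, r, d, o, r)
  "venluso" → 7 new (v, e, n, l, u, s, o)
  "galfen" → prefix "gal" already present; 3 new (f, e, n)
  "tordorka" → prefix "tor" already present; 5 new (d, o, r, k, a)
  "rodebelsar" → prefix "rode" already present; 6 new (b, e, l, s, a, r)
  "visarfen" → prefix "v" already present; 7 new (i, s, a, r, f, e, n)
  "morro" → 5 new (m, o, r, r, o)
  "rodegalnede" → prefix "rode" already present; 7 new (g, a, l, n, e, d, e)
  "runmi" → prefix "r" already present; 4 new (u, n, m, i)
  "gallinnefen" → prefix "gal" already present; 8 new (l, i, n, n, e, f, e, n)
  "rodesorun" → prefix "rode" already present; 5 new (s, o, r, u, n)
Total nodes = 7 + 11 + 3 + 9 + 7 + 3 + 5 + 6 + 7 + 5 + 7 + 4 + 8 + 5 = 87

87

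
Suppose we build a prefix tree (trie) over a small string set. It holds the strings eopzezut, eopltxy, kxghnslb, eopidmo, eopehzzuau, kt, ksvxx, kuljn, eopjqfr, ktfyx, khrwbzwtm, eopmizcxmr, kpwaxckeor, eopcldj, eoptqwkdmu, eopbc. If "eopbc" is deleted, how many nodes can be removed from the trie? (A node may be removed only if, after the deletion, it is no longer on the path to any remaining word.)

After clearing the end-marker at "eopbc", prune upward until reaching a node still needed by another word.
The suffix "bc" (2 nodes) is used only by "eopbc"; the node for "eop" still has the child "z", so pruning stops there.
Nodes removed: 2

2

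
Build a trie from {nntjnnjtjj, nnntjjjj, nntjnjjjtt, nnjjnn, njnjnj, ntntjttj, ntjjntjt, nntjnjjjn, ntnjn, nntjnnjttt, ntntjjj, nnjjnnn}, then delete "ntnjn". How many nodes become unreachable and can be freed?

After clearing the end-marker at "ntnjn", prune upward until reaching a node still needed by another word.
The suffix "jn" (2 nodes) is used only by "ntnjn"; the node for "ntn" still has the child "t", so pruning stops there.
Nodes removed: 2

2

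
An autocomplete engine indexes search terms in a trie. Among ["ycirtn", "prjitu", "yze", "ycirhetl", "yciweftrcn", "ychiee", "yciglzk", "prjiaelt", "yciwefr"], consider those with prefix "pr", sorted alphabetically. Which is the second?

prjitu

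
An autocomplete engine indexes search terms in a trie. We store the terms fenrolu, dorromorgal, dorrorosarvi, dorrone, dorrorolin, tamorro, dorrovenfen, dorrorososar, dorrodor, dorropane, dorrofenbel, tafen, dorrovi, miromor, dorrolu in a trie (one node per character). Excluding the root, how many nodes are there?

Insert word by word; a character creates a node only if that edge doesn't already exist:
  "fenrolu" → 7 new (f, e, n, r, o, l, u)
  "dorromorgal" → 11 new (d, o, r, r, o, m, o, r, g, a, l)
  "dorrorosarvi" → prefix "dorro" already present; 7 new (r, o, s, a, r, v, i)
  "dorrone" → prefix "dorro" already present; 2 new (n, e)
  "dorrorolin" → prefix "dorroro" already present; 3 new (l, i, n)
  "tamorro" → 7 new (t, a, m, o, r, r, o)
  "dorrovenfen" → prefix "dorro" already present; 6 new (v, e, n, f, e, n)
  "dorrorososar" → prefix "dorroros" already present; 4 new (o, s, a, r)
  "dorrodor" → prefix "dorro" already present; 3 new (d, o, r)
  "dorropane" → prefix "dorro" already present; 4 new (p, a, n, e)
  "dorrofenbel" → prefix "dorro" already present; 6 new (f, e, n, b, e, l)
  "tafen" → prefix "ta" already present; 3 new (f, e, n)
  "dorrovi" → prefix "dorrov" already present; 1 new (i)
  "miromor" → 7 new (m, i, r, o, m, o, r)
  "dorrolu" → prefix "dorro" already present; 2 new (l, u)
Total nodes = 7 + 11 + 7 + 2 + 3 + 7 + 6 + 4 + 3 + 4 + 6 + 3 + 1 + 7 + 2 = 73

73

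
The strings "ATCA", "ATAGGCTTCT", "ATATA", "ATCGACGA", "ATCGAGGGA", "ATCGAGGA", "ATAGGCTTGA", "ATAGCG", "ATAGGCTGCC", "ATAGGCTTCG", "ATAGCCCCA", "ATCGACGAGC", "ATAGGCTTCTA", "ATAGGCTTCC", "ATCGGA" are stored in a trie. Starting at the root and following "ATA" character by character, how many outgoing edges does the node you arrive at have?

2

The children of the "ATA" node are the distinct next characters among strings starting with "ATA".
Distinct next characters after "ATA": G, T.
That node has 2 child edges.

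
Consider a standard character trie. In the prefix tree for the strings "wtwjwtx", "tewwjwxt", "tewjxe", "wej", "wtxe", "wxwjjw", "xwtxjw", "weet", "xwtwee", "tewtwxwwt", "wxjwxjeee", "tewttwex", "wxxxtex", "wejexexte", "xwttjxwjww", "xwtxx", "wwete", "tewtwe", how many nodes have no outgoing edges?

17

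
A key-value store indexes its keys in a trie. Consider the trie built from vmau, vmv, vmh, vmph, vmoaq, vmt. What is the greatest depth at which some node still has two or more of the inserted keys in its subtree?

2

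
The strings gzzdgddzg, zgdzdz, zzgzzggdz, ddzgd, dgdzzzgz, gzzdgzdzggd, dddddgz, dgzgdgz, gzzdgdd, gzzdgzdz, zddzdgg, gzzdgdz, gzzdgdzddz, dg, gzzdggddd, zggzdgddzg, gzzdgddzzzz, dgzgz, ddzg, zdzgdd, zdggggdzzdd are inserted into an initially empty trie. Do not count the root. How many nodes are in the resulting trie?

90

Count nodes per top-level branch (shared prefixes stored once):
  'd'-branch (dddddgz, ddzg, ddzgd, dg, dgdzzzgz, dgzgdgz, dgzgz): 23 nodes
  'g'-branch (gzzdgdd, gzzdgddzg, gzzdgddzzzz, gzzdgdz, gzzdgdzddz, gzzdggddd, gzzdgzdz, gzzdgzdzggd): 26 nodes
  'z'-branch (zddzdgg, zdggggdzzdd, zdzgdd, zgdzdz, zggzdgddzg, zzgzzggdz): 41 nodes
Sum: 90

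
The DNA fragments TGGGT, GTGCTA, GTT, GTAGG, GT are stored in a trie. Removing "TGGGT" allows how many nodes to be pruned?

A node on "TGGGT"'s path can go only if nothing else ends at it or branches off below it.
No other word shares any prefix with "TGGGT", so all 5 of its nodes go.
Nodes removed: 5

5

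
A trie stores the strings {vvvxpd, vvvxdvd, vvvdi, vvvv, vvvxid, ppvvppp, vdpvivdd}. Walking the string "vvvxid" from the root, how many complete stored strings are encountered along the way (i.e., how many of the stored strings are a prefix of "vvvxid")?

Traverse "vvvxid" character by character; count nodes along the way that are marked as word ends.
Prefixes of the query that are stored words: "vvvxid"
Count: 1

1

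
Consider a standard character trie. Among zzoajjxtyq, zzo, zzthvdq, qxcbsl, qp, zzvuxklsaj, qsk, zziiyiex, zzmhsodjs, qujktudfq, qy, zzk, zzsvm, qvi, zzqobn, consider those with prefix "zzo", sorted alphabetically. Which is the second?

zzoajjxtyq

Words with prefix "zzo", in lexicographic order: "zzo", "zzoajjxtyq"
Position 2: zzoajjxtyq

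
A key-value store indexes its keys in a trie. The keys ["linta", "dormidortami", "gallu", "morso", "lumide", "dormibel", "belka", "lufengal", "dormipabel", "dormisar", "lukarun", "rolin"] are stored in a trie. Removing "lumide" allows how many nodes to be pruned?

4

After clearing the end-marker at "lumide", prune upward until reaching a node still needed by another word.
The suffix "mide" (4 nodes) is used only by "lumide"; the node for "lu" still has the child "f", so pruning stops there.
Nodes removed: 4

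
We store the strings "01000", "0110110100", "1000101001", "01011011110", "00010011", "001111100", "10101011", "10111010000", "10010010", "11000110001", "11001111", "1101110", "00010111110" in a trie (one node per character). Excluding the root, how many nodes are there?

88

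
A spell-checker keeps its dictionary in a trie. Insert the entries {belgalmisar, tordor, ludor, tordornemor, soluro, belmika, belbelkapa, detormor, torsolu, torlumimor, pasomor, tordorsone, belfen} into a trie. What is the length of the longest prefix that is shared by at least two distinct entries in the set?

6

Equivalently: take the maximum, over all pairs, of their longest common prefix length.
"tordor" and "tordornemor" agree on "tordor" (6 characters) before diverging; nothing deeper is shared.
Longest shared-prefix length: 6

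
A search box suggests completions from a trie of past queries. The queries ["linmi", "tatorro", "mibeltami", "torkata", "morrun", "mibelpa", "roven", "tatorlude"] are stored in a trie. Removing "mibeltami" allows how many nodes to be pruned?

4

After clearing the end-marker at "mibeltami", prune upward until reaching a node still needed by another word.
The suffix "tami" (4 nodes) is used only by "mibeltami"; the node for "mibel" still has the child "p", so pruning stops there.
Nodes removed: 4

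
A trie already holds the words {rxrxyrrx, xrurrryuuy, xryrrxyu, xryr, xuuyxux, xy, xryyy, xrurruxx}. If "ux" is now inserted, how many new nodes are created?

2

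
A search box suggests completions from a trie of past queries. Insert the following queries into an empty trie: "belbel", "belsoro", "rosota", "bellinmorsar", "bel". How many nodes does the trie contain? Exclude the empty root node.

Trace insertions, counting only characters that open a new branch:
  "belbel" → 6 new (b, e, l, b, e, l)
  "belsoro" → prefix "bel" already present; 4 new (s, o, r, o)
  "rosota" → 6 new (r, o, s, o, t, a)
  "bellinmorsar" → prefix "bel" already present; 9 new (l, i, n, m, o, r, s, a, r)
  "bel" → prefix "bel" already present; 0 new (none)
Total nodes = 6 + 4 + 6 + 9 + 0 = 25

25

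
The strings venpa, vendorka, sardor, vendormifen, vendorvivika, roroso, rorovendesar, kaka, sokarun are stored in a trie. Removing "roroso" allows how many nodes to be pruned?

2

A node on "roroso"'s path can go only if nothing else ends at it or branches off below it.
The suffix "so" (2 nodes) is used only by "roroso"; the node for "roro" still has the child "v", so pruning stops there.
Nodes removed: 2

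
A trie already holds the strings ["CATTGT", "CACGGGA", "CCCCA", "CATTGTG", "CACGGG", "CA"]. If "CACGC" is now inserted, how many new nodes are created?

The longest prefix of "CACGC" already in the trie is "CACG" (length 4).
So 5 − 4 = 1 new nodes.

1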